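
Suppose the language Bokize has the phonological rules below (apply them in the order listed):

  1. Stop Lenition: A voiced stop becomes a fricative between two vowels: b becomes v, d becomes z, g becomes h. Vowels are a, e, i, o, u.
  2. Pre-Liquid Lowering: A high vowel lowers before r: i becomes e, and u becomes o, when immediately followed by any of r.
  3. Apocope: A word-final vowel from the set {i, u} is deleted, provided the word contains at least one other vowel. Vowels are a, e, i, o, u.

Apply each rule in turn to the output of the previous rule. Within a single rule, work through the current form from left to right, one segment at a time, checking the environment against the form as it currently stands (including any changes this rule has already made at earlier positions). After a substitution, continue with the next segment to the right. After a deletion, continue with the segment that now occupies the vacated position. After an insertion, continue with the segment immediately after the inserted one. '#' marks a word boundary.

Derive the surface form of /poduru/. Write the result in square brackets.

[pozor]

1 Stop Lenition: [poduru] → [pozuru]
2 Pre-Liquid Lowering: [pozuru] → [pozoru]
3 Apocope: [pozoru] → [pozor]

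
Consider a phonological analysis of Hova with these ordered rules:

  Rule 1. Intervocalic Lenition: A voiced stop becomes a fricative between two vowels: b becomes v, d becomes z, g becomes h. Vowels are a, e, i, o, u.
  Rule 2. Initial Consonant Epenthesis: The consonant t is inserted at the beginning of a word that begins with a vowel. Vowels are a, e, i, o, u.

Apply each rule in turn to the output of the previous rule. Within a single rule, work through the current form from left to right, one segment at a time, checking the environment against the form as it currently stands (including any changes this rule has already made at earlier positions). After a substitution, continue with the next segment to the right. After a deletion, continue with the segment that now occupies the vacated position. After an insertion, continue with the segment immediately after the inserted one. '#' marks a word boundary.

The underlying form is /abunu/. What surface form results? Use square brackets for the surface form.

[tavunu]

Rule 1 Intervocalic Lenition: [abunu] → [avunu]
Rule 2 Initial Consonant Epenthesis: [avunu] → [tavunu]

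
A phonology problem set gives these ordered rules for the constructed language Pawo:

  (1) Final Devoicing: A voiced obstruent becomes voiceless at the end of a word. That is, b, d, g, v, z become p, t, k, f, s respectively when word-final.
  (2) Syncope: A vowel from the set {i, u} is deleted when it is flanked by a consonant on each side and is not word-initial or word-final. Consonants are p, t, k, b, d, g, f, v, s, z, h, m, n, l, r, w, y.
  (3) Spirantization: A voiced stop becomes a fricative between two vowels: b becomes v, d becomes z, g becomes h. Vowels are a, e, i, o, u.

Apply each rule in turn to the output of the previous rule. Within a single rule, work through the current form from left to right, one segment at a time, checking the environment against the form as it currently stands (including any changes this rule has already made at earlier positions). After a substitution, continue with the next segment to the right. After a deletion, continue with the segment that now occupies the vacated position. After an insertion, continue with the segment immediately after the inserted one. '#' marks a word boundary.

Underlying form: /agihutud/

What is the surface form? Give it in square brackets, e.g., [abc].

(1) Final Devoicing: [agihutud] → [agihutut]
(2) Syncope: [agihutut] → [aghtt]
(3) Spirantization: no change — [aghtt]

[aghtt]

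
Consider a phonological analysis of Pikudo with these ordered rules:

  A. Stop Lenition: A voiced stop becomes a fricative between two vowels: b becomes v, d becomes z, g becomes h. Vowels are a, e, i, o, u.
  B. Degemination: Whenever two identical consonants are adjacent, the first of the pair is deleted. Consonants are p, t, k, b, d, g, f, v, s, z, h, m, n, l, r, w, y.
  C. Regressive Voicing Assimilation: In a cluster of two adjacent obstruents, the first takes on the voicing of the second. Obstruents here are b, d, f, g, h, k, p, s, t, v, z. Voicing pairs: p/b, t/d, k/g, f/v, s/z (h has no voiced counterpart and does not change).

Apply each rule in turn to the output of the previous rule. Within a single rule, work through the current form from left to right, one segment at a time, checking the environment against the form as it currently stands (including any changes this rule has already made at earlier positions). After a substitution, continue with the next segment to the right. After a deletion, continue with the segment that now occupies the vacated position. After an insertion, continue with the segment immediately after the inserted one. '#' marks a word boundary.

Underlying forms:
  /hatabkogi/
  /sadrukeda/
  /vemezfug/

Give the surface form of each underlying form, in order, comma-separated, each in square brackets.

/hatabkogi/:
  A Stop Lenition: [hatabkogi] → [hatabkohi]
  B Degemination: no change — [hatabkohi]
  C Regressive Voicing Assimilation: [hatabkohi] → [hatapkohi]
/sadrukeda/:
  A Stop Lenition: [sadrukeda] → [sadrukeza]
  B Degemination: no change — [sadrukeza]
  C Regressive Voicing Assimilation: no change — [sadrukeza]
/vemezfug/:
  A Stop Lenition: no change — [vemezfug]
  B Degemination: no change — [vemezfug]
  C Regressive Voicing Assimilation: [vemezfug] → [vemesfug]

[hatapkohi], [sadrukeza], [vemesfug]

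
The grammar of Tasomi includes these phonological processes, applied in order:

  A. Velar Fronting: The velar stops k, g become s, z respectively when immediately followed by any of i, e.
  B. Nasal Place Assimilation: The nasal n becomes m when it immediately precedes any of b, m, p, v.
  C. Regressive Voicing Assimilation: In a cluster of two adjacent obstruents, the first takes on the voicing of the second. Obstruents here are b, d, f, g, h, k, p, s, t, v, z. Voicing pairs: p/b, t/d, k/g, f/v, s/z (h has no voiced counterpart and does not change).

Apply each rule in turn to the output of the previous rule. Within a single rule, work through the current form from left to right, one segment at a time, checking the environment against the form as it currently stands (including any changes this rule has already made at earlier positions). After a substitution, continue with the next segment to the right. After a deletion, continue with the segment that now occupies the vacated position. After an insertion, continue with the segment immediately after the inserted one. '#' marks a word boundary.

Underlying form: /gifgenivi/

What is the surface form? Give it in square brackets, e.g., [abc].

[zivzenivi]

A Velar Fronting: [gifgenivi] → [zifzenivi]
B Nasal Place Assimilation: no change — [zifzenivi]
C Regressive Voicing Assimilation: [zifzenivi] → [zivzenivi]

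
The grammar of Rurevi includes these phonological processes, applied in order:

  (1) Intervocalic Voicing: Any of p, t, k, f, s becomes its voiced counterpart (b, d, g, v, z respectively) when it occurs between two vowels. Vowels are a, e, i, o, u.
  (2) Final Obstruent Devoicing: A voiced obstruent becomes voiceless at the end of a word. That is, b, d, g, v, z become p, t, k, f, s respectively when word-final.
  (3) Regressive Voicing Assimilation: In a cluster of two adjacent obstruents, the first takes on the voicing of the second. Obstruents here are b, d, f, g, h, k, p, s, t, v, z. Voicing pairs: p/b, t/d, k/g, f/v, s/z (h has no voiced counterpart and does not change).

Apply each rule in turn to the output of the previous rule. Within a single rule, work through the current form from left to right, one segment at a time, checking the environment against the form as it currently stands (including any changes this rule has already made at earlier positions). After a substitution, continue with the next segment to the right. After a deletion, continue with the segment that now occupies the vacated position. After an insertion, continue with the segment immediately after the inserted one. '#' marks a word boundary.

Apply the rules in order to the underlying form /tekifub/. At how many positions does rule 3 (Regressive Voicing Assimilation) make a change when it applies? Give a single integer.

(1) Intervocalic Voicing: [tekifub] → [tegivub]
(2) Final Obstruent Devoicing: [tegivub] → [tegivup]
(3) Regressive Voicing Assimilation: no change — [tegivup]
Rule 3 changed 0 position(s).

0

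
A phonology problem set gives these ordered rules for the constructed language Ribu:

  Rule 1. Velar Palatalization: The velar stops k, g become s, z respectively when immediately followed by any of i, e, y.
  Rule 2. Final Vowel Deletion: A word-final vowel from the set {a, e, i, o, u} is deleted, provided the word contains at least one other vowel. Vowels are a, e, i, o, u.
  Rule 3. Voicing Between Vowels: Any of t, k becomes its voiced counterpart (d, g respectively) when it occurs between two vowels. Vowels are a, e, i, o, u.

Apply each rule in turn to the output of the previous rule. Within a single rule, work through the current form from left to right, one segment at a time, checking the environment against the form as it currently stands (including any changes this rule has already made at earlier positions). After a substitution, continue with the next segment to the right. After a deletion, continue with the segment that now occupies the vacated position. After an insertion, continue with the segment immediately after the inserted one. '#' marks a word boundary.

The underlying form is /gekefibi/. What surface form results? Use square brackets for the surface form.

[zesefib]

Rule 1 Velar Palatalization: [gekefibi] → [zesefibi]
Rule 2 Final Vowel Deletion: [zesefibi] → [zesefib]
Rule 3 Voicing Between Vowels: no change — [zesefib]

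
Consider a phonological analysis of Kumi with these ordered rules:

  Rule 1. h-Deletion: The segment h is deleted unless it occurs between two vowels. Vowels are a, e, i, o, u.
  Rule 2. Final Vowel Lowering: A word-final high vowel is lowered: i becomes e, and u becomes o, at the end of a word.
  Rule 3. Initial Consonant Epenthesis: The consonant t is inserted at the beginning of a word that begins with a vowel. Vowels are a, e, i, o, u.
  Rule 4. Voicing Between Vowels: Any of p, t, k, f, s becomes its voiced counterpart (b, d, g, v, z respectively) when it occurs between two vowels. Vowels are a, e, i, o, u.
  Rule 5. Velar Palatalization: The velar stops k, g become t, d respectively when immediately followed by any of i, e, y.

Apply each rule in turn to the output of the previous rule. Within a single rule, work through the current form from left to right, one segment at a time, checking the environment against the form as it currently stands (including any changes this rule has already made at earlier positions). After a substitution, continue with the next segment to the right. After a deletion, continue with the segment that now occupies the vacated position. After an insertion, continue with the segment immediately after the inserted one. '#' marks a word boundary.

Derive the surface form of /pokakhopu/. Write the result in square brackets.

Rule 1 h-Deletion: [pokakhopu] → [pokakopu]
Rule 2 Final Vowel Lowering: [pokakopu] → [pokakopo]
Rule 3 Initial Consonant Epenthesis: no change — [pokakopo]
Rule 4 Voicing Between Vowels: [pokakopo] → [pogagobo]
Rule 5 Velar Palatalization: no change — [pogagobo]

[pogagobo]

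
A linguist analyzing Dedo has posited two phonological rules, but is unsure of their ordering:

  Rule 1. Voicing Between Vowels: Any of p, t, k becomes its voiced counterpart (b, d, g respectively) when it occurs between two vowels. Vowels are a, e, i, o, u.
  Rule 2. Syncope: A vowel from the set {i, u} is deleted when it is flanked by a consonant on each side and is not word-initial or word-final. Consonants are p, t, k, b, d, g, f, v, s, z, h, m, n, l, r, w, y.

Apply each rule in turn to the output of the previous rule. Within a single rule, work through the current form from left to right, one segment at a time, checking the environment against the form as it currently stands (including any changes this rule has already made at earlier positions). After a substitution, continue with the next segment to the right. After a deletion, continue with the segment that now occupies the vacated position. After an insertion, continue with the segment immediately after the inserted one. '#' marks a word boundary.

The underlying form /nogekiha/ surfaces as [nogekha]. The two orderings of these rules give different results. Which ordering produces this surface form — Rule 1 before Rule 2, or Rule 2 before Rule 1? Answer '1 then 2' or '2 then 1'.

Order 1 then 2:
  1 Voicing Between Vowels: [nogekiha] → [nogegiha]
  2 Syncope: [nogegiha] → [nogegha]
  result: [nogegha]
Order 2 then 1:
  2 Syncope: [nogekiha] → [nogekha]
  1 Voicing Between Vowels: no change — [nogekha]
  result: [nogekha]

2 then 1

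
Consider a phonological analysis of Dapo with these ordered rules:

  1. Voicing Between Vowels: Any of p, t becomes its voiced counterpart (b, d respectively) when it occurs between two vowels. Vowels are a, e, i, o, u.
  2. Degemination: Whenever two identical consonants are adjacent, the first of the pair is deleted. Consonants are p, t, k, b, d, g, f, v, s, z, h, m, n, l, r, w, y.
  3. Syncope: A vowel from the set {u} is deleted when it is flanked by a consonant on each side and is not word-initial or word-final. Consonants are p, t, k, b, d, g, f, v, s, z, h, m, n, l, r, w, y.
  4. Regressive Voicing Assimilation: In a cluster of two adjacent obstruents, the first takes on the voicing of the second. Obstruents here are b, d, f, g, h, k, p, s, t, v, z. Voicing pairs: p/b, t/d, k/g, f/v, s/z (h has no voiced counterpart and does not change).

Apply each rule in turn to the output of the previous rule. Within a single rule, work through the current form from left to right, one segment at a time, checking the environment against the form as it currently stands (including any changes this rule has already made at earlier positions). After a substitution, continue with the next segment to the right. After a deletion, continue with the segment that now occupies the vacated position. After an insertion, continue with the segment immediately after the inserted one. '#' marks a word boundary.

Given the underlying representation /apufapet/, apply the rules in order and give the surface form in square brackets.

1 Voicing Between Vowels: [apufapet] → [abufabet]
2 Degemination: no change — [abufabet]
3 Syncope: [abufabet] → [abfabet]
4 Regressive Voicing Assimilation: [abfabet] → [apfabet]

[apfabet]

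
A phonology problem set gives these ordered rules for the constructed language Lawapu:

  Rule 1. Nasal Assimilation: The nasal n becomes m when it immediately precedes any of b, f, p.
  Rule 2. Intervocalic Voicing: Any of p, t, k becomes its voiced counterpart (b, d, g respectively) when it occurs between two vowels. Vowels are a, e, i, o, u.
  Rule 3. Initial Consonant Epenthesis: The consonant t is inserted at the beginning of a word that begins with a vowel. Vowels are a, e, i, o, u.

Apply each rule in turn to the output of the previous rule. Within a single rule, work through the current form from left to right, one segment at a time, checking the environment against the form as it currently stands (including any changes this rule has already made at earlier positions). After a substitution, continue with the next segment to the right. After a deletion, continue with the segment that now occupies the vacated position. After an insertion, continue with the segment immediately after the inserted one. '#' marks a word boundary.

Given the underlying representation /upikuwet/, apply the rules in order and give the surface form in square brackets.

Rule 1 Nasal Assimilation: no change — [upikuwet]
Rule 2 Intervocalic Voicing: [upikuwet] → [ubiguwet]
Rule 3 Initial Consonant Epenthesis: [ubiguwet] → [tubiguwet]

[tubiguwet]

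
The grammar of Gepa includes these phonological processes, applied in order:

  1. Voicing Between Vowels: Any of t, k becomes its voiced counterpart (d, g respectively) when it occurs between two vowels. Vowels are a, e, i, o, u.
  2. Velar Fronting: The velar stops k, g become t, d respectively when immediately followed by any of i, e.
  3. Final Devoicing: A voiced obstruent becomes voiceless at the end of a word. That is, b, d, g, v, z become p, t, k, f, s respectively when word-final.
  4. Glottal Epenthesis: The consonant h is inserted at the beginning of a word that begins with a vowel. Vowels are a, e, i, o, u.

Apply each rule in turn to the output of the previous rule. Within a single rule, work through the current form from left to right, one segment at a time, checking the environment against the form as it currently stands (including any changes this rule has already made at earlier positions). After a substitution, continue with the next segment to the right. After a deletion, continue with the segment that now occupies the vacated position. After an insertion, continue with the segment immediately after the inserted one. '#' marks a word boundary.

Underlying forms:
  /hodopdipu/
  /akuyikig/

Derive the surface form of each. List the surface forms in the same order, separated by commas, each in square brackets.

/hodopdipu/:
  1 Voicing Between Vowels: no change — [hodopdipu]
  2 Velar Fronting: no change — [hodopdipu]
  3 Final Devoicing: no change — [hodopdipu]
  4 Glottal Epenthesis: no change — [hodopdipu]
/akuyikig/:
  1 Voicing Between Vowels: [akuyikig] → [aguyigig]
  2 Velar Fronting: [aguyigig] → [aguyidig]
  3 Final Devoicing: [aguyidig] → [aguyidik]
  4 Glottal Epenthesis: [aguyidik] → [haguyidik]

[hodopdipu], [haguyidik]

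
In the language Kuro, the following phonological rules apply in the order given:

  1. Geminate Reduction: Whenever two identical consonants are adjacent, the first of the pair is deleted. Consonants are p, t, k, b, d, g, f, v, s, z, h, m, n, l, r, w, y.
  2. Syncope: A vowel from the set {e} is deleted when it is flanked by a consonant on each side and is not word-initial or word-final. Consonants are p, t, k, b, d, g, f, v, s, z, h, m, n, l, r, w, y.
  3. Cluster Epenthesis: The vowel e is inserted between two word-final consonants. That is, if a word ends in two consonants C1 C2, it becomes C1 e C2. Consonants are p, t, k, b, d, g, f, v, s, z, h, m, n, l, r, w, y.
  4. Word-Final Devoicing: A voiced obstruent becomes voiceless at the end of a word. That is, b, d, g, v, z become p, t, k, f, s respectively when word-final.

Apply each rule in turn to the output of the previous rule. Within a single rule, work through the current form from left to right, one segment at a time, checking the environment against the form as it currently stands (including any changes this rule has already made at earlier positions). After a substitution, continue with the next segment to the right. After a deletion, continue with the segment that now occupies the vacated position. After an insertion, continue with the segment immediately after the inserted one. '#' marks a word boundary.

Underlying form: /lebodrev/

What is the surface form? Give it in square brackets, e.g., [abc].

[lbodref]

1 Geminate Reduction: no change — [lebodrev]
2 Syncope: [lebodrev] → [lbodrv]
3 Cluster Epenthesis: [lbodrv] → [lbodrev]
4 Word-Final Devoicing: [lbodrev] → [lbodref]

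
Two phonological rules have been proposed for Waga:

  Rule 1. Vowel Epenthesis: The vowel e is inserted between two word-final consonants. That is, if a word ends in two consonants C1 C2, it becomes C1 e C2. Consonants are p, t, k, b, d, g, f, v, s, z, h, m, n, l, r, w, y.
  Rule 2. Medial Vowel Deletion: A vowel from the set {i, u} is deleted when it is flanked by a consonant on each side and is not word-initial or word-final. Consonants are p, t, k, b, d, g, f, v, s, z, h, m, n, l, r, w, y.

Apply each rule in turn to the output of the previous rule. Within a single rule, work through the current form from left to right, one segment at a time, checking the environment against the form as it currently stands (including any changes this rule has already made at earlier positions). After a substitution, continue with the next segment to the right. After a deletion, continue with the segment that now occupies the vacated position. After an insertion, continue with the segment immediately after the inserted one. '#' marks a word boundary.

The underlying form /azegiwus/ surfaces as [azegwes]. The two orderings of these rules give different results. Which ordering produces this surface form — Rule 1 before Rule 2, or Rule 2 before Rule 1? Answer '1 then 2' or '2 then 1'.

2 then 1

Order 1 then 2:
  1 Vowel Epenthesis: no change — [azegiwus]
  2 Medial Vowel Deletion: [azegiwus] → [azegws]
  result: [azegws]
Order 2 then 1:
  2 Medial Vowel Deletion: [azegiwus] → [azegws]
  1 Vowel Epenthesis: [azegws] → [azegwes]
  result: [azegwes]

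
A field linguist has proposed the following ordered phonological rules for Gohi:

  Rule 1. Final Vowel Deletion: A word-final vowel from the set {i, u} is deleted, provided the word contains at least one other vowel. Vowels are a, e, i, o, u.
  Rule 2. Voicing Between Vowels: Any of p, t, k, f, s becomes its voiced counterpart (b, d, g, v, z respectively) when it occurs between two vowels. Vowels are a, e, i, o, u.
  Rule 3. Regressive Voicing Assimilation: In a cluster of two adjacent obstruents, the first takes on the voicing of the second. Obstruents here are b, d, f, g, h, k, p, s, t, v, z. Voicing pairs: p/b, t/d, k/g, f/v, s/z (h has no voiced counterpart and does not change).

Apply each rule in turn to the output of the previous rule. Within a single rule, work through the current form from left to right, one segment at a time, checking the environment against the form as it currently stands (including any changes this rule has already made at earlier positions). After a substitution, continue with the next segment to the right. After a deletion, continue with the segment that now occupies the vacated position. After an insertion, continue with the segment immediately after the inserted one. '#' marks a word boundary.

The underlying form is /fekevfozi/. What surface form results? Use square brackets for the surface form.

Rule 1 Final Vowel Deletion: [fekevfozi] → [fekevfoz]
Rule 2 Voicing Between Vowels: [fekevfoz] → [fegevfoz]
Rule 3 Regressive Voicing Assimilation: [fegevfoz] → [fegeffoz]

[fegeffoz]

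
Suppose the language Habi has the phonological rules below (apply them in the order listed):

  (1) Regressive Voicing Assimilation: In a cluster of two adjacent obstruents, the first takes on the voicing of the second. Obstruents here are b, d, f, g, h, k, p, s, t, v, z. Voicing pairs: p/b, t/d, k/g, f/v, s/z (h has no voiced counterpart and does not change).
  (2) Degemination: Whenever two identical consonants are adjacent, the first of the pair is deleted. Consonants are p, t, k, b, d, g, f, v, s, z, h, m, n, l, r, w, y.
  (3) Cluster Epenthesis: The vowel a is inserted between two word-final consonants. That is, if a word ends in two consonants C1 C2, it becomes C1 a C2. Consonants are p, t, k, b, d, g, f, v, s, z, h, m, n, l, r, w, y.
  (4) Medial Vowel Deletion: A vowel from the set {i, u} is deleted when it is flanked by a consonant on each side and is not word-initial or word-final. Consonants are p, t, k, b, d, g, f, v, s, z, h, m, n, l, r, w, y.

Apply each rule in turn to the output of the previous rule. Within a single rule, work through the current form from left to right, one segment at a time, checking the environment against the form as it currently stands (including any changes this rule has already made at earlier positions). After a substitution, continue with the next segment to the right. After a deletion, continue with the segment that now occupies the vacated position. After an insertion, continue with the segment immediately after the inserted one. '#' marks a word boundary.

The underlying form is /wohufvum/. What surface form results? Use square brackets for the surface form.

[wohvm]

(1) Regressive Voicing Assimilation: [wohufvum] → [wohuvvum]
(2) Degemination: [wohuvvum] → [wohuvum]
(3) Cluster Epenthesis: no change — [wohuvum]
(4) Medial Vowel Deletion: [wohuvum] → [wohvm]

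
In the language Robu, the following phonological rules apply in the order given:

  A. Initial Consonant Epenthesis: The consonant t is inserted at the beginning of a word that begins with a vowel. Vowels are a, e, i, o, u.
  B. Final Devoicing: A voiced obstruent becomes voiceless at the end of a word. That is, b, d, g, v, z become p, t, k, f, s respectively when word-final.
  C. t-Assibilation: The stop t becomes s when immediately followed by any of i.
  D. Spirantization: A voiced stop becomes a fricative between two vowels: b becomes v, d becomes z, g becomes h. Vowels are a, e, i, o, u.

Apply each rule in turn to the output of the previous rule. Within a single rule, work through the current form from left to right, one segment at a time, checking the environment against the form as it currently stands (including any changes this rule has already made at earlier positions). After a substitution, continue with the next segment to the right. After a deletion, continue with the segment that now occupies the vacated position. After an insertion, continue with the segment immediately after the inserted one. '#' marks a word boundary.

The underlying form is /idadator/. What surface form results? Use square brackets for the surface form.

A Initial Consonant Epenthesis: [idadator] → [tidadator]
B Final Devoicing: no change — [tidadator]
C t-Assibilation: [tidadator] → [sidadator]
D Spirantization: [sidadator] → [sizazator]

[sizazator]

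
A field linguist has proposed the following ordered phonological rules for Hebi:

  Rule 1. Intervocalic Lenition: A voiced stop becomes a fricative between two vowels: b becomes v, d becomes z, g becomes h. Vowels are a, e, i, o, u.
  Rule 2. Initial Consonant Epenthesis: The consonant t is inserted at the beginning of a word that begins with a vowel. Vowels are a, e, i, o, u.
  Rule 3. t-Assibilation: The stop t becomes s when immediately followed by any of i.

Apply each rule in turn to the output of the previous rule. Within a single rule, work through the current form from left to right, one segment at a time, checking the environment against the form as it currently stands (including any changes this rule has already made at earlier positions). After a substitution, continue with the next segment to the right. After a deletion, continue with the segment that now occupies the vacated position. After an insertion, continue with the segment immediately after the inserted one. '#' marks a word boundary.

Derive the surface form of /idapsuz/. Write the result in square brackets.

Rule 1 Intervocalic Lenition: [idapsuz] → [izapsuz]
Rule 2 Initial Consonant Epenthesis: [izapsuz] → [tizapsuz]
Rule 3 t-Assibilation: [tizapsuz] → [sizapsuz]

[sizapsuz]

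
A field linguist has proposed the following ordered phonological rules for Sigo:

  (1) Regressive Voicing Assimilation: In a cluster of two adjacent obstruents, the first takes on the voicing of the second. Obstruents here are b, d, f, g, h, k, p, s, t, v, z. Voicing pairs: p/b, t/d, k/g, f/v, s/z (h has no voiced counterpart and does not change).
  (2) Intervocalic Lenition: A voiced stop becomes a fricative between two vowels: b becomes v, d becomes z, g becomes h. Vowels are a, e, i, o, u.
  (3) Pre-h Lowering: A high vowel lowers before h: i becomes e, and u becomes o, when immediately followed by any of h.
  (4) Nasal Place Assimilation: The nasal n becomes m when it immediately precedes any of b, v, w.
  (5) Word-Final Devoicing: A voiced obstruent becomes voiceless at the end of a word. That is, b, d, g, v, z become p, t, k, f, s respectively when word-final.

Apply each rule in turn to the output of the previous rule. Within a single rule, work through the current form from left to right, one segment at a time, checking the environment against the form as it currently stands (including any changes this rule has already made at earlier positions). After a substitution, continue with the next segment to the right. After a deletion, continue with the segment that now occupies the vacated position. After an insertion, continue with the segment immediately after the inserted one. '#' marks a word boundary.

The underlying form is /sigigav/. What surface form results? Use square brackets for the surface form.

[sehehaf]

(1) Regressive Voicing Assimilation: no change — [sigigav]
(2) Intervocalic Lenition: [sigigav] → [sihihav]
(3) Pre-h Lowering: [sihihav] → [sehehav]
(4) Nasal Place Assimilation: no change — [sehehav]
(5) Word-Final Devoicing: [sehehav] → [sehehaf]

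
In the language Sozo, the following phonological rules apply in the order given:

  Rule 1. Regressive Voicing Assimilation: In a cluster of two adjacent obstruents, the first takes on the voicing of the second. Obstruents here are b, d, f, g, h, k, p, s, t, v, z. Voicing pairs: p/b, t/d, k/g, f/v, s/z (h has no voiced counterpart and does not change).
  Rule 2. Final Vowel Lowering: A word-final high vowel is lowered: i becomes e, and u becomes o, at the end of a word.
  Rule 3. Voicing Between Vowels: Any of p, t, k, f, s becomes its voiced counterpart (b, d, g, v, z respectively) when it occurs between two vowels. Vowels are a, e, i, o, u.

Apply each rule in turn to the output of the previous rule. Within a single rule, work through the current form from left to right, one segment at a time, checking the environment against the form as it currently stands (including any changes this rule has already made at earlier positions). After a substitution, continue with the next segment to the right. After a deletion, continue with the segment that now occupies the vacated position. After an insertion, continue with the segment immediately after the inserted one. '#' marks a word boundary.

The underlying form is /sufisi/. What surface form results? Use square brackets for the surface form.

[suvize]

Rule 1 Regressive Voicing Assimilation: no change — [sufisi]
Rule 2 Final Vowel Lowering: [sufisi] → [sufise]
Rule 3 Voicing Between Vowels: [sufise] → [suvize]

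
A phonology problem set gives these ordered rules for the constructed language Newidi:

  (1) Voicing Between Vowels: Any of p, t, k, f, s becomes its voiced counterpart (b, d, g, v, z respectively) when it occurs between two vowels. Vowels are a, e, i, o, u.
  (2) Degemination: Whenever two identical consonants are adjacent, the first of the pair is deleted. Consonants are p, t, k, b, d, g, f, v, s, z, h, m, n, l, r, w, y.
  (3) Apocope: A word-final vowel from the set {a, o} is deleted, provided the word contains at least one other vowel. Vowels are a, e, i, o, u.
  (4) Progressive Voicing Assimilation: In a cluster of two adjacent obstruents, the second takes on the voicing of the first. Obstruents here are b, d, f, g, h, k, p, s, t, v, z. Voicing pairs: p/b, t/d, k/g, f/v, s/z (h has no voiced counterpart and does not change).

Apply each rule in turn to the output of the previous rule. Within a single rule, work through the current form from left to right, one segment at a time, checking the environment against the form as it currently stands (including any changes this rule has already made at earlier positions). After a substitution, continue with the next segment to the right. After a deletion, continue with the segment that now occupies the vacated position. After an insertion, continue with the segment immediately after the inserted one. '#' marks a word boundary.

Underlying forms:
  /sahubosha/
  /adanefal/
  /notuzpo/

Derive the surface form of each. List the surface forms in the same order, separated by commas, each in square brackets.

[sahubosh], [adaneval], [noduzb]

/sahubosha/:
  (1) Voicing Between Vowels: no change — [sahubosha]
  (2) Degemination: no change — [sahubosha]
  (3) Apocope: [sahubosha] → [sahubosh]
  (4) Progressive Voicing Assimilation: no change — [sahubosh]
/adanefal/:
  (1) Voicing Between Vowels: [adanefal] → [adaneval]
  (2) Degemination: no change — [adaneval]
  (3) Apocope: no change — [adaneval]
  (4) Progressive Voicing Assimilation: no change — [adaneval]
/notuzpo/:
  (1) Voicing Between Vowels: [notuzpo] → [noduzpo]
  (2) Degemination: no change — [noduzpo]
  (3) Apocope: [noduzpo] → [noduzp]
  (4) Progressive Voicing Assimilation: [noduzp] → [noduzb]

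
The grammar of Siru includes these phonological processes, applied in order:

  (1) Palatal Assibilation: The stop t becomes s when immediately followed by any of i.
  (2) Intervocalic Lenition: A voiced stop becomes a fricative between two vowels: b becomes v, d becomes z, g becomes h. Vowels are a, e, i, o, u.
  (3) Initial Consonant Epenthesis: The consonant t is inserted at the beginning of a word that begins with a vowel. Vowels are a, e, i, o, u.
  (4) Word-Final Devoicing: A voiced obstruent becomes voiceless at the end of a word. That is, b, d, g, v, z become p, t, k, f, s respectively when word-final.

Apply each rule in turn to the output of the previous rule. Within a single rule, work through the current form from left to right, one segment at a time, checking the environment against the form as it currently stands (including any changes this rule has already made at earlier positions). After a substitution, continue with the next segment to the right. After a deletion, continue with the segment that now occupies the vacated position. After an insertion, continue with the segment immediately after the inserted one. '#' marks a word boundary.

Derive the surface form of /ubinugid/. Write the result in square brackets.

[tuvinuhit]

(1) Palatal Assibilation: no change — [ubinugid]
(2) Intervocalic Lenition: [ubinugid] → [uvinuhid]
(3) Initial Consonant Epenthesis: [uvinuhid] → [tuvinuhid]
(4) Word-Final Devoicing: [tuvinuhid] → [tuvinuhit]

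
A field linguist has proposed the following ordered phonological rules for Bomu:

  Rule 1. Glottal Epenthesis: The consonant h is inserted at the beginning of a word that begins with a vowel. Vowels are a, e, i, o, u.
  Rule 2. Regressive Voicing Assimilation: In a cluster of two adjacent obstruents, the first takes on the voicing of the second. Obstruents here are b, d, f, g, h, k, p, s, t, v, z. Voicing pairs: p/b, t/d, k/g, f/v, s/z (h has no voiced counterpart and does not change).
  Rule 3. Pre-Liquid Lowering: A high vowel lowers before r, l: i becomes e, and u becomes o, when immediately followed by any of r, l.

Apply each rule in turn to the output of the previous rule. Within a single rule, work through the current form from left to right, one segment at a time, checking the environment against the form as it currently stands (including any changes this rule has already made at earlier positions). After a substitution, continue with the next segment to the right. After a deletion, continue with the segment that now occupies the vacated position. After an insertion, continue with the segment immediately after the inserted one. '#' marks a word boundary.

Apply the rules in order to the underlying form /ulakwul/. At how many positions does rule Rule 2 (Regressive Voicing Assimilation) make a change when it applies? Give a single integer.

Rule 1 Glottal Epenthesis: [ulakwul] → [hulakwul]
Rule 2 Regressive Voicing Assimilation: no change — [hulakwul]
Rule 3 Pre-Liquid Lowering: [hulakwul] → [holakwol]
Rule Rule 2 changed 0 position(s).

0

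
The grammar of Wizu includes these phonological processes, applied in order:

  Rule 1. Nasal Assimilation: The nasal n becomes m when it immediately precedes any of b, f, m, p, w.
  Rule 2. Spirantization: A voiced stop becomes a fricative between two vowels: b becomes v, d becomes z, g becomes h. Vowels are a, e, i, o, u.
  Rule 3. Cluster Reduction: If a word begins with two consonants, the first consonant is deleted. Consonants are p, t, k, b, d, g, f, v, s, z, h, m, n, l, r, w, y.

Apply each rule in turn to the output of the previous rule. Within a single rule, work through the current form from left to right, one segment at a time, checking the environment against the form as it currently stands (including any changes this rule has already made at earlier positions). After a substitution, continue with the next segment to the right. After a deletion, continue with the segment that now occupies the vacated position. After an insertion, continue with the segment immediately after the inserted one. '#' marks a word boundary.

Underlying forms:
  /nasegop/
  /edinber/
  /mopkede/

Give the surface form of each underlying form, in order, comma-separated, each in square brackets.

/nasegop/:
  Rule 1 Nasal Assimilation: no change — [nasegop]
  Rule 2 Spirantization: [nasegop] → [nasehop]
  Rule 3 Cluster Reduction: no change — [nasehop]
/edinber/:
  Rule 1 Nasal Assimilation: [edinber] → [edimber]
  Rule 2 Spirantization: [edimber] → [ezimber]
  Rule 3 Cluster Reduction: no change — [ezimber]
/mopkede/:
  Rule 1 Nasal Assimilation: no change — [mopkede]
  Rule 2 Spirantization: [mopkede] → [mopkeze]
  Rule 3 Cluster Reduction: no change — [mopkeze]

[nasehop], [ezimber], [mopkeze]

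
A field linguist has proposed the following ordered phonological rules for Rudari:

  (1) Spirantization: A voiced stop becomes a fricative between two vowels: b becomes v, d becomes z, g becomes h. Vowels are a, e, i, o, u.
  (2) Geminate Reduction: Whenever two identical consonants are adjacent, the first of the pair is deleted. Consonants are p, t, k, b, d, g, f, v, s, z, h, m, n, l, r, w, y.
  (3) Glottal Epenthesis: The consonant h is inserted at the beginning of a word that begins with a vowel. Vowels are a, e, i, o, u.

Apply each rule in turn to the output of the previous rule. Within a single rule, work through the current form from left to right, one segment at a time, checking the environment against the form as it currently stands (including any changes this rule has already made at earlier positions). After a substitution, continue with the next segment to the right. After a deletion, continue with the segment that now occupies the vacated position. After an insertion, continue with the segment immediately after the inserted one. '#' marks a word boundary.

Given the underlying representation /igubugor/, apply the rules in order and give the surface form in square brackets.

[hihuvuhor]

(1) Spirantization: [igubugor] → [ihuvuhor]
(2) Geminate Reduction: no change — [ihuvuhor]
(3) Glottal Epenthesis: [ihuvuhor] → [hihuvuhor]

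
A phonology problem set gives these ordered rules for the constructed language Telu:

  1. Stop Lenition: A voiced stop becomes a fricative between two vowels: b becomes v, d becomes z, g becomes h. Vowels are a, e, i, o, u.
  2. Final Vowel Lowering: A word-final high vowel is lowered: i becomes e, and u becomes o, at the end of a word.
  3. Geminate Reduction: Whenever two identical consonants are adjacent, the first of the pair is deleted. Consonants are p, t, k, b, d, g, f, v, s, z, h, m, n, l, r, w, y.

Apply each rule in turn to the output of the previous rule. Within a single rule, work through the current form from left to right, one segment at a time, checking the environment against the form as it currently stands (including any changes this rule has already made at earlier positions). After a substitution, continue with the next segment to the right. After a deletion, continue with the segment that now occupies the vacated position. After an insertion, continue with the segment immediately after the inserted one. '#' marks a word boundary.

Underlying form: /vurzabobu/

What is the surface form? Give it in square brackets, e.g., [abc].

[vurzavovo]

1 Stop Lenition: [vurzabobu] → [vurzavovu]
2 Final Vowel Lowering: [vurzavovu] → [vurzavovo]
3 Geminate Reduction: no change — [vurzavovo]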